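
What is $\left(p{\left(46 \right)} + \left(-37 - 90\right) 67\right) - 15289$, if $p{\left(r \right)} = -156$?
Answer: $-23954$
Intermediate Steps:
$\left(p{\left(46 \right)} + \left(-37 - 90\right) 67\right) - 15289 = \left(-156 + \left(-37 - 90\right) 67\right) - 15289 = \left(-156 - 8509\right) - 15289 = -8665 - 15289 = -23954$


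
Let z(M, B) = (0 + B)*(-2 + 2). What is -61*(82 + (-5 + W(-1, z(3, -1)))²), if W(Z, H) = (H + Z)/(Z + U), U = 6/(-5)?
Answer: -757742/121 ≈ -6262.3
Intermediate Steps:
U = -6/5 (U = 6*(-⅕) = -6/5 ≈ -1.2000)
z(M, B) = 0 (z(M, B) = B*0 = 0)
W(Z, H) = (H + Z)/(-6/5 + Z) (W(Z, H) = (H + Z)/(Z - 6/5) = (H + Z)/(-6/5 + Z))
-61*(82 + (-5 + W(-1, z(3, -1)))²) = -61*(82 + (-5 + 5*(0 - 1)/(-6 + 5*(-1)))²) = -61*(82 + (-5 + 5*(-1)/(-6 - 5))²) = -61*(82 + (-5 + 5*(-1)/(-11))²) = -61*(82 + (-5 + 5*(-1/11)*(-1))²) = -61*(82 + (-5 + 5/11)²) = -61*(82 + (-50/11)²) = -61*(82 + 2500/121) = -61*12422/121 = -757742/121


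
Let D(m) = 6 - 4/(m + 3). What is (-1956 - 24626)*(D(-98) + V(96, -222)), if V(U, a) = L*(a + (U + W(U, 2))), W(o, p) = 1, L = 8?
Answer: 2510031932/95 ≈ 2.6421e+7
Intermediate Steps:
V(U, a) = 8 + 8*U + 8*a (V(U, a) = 8*(a + (U + 1)) = 8*(a + (1 + U)) = 8*(1 + U + a) = 8 + 8*U + 8*a)
D(m) = 6 - 4/(3 + m)
(-1956 - 24626)*(D(-98) + V(96, -222)) = (-1956 - 24626)*(2*(7 + 3*(-98))/(3 - 98) + (8 + 8*96 + 8*(-222))) = -26582*(2*(7 - 294)/(-95) + (8 + 768 - 1776)) = -26582*(2*(-1/95)*(-287) - 1000) = -26582*(574/95 - 1000) = -26582*(-94426/95) = 2510031932/95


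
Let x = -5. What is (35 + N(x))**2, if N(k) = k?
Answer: 900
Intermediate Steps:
(35 + N(x))**2 = (35 - 5)**2 = 30**2 = 900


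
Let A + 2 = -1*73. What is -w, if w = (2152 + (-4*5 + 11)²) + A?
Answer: -2158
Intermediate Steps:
A = -75 (A = -2 - 1*73 = -2 - 73 = -75)
w = 2158 (w = (2152 + (-4*5 + 11)²) - 75 = (2152 + (-20 + 11)²) - 75 = (2152 + (-9)²) - 75 = (2152 + 81) - 75 = 2233 - 75 = 2158)
-w = -1*2158 = -2158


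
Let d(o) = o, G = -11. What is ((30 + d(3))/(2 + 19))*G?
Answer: -121/7 ≈ -17.286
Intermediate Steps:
((30 + d(3))/(2 + 19))*G = ((30 + 3)/(2 + 19))*(-11) = (33/21)*(-11) = (33*(1/21))*(-11) = (11/7)*(-11) = -121/7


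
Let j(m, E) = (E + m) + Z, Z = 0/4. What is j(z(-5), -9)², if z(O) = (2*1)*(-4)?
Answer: 289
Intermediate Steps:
Z = 0 (Z = 0*(¼) = 0)
z(O) = -8 (z(O) = 2*(-4) = -8)
j(m, E) = E + m (j(m, E) = (E + m) + 0 = E + m)
j(z(-5), -9)² = (-9 - 8)² = (-17)² = 289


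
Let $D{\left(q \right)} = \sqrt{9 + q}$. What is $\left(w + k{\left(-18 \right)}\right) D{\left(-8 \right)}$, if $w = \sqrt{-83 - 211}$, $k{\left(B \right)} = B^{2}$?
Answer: $324 + 7 i \sqrt{6} \approx 324.0 + 17.146 i$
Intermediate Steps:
$w = 7 i \sqrt{6}$ ($w = \sqrt{-294} = 7 i \sqrt{6} \approx 17.146 i$)
$\left(w + k{\left(-18 \right)}\right) D{\left(-8 \right)} = \left(7 i \sqrt{6} + \left(-18\right)^{2}\right) \sqrt{9 - 8} = \left(7 i \sqrt{6} + 324\right) \sqrt{1} = \left(324 + 7 i \sqrt{6}\right) 1 = 324 + 7 i \sqrt{6}$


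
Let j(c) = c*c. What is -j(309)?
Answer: -95481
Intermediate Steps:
j(c) = c**2
-j(309) = -1*309**2 = -1*95481 = -95481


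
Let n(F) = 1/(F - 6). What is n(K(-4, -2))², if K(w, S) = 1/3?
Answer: 9/289 ≈ 0.031142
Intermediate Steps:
K(w, S) = ⅓
n(F) = 1/(-6 + F)
n(K(-4, -2))² = (1/(-6 + ⅓))² = (1/(-17/3))² = (-3/17)² = 9/289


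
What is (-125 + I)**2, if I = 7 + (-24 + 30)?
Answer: 12544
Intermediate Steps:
I = 13 (I = 7 + 6 = 13)
(-125 + I)**2 = (-125 + 13)**2 = (-112)**2 = 12544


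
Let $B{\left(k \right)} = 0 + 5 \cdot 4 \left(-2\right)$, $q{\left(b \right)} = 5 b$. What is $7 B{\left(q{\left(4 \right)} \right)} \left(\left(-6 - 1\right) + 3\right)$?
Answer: $1120$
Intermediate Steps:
$B{\left(k \right)} = -40$ ($B{\left(k \right)} = 0 + 20 \left(-2\right) = 0 - 40 = -40$)
$7 B{\left(q{\left(4 \right)} \right)} \left(\left(-6 - 1\right) + 3\right) = 7 \left(-40\right) \left(\left(-6 - 1\right) + 3\right) = - 280 \left(-7 + 3\right) = \left(-280\right) \left(-4\right) = 1120$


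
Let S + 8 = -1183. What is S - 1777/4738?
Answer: -5644735/4738 ≈ -1191.4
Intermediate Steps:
S = -1191 (S = -8 - 1183 = -1191)
S - 1777/4738 = -1191 - 1777/4738 = -5644735/4738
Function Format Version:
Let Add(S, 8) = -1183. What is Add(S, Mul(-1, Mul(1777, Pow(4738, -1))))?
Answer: Rational(-5644735, 4738) ≈ -1191.4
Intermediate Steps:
S = -1191 (S = Add(-8, -1183) = -1191)
Add(S, Mul(-1, Mul(1777, Pow(4738, -1)))) = Add(-1191, Mul(-1, Mul(1777, Pow(4738, -1)))) = Add(-1191, Mul(-1, Mul(1777, Rational(1, 4738)))) = Add(-1191, Mul(-1, Rational(1777, 4738))) = Add(-1191, Rational(-1777, 4738)) = Rational(-5644735, 4738)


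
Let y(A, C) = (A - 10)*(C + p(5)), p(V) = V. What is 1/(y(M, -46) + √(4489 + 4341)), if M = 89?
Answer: -3239/10482291 - √8830/10482291 ≈ -0.00031796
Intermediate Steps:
y(A, C) = (-10 + A)*(5 + C) (y(A, C) = (A - 10)*(C + 5) = (-10 + A)*(5 + C))
1/(y(M, -46) + √(4489 + 4341)) = 1/((-50 - 10*(-46) + 5*89 + 89*(-46)) + √(4489 + 4341)) = 1/((-50 + 460 + 445 - 4094) + √8830) = 1/(-3239 + √8830)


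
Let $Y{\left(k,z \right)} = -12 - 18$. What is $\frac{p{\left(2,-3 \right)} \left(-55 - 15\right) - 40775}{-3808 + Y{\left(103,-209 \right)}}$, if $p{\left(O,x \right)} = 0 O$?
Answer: $\frac{40775}{3838} \approx 10.624$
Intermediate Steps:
$Y{\left(k,z \right)} = -30$ ($Y{\left(k,z \right)} = -12 - 18 = -30$)
$p{\left(O,x \right)} = 0$
$\frac{p{\left(2,-3 \right)} \left(-55 - 15\right) - 40775}{-3808 + Y{\left(103,-209 \right)}} = \frac{0 \left(-55 - 15\right) - 40775}{-3808 - 30} = \frac{0 \left(-70\right) - 40775}{-3838} = \left(0 - 40775\right) \left(- \frac{1}{3838}\right) = \left(-40775\right) \left(- \frac{1}{3838}\right) = \frac{40775}{3838}$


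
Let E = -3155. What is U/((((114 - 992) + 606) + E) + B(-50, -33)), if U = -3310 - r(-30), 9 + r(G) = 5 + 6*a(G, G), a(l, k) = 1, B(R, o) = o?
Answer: 828/865 ≈ 0.95723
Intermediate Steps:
r(G) = 2 (r(G) = -9 + (5 + 6*1) = -9 + (5 + 6) = -9 + 11 = 2)
U = -3312 (U = -3310 - 1*2 = -3310 - 2 = -3312)
U/((((114 - 992) + 606) + E) + B(-50, -33)) = -3312/((((114 - 992) + 606) - 3155) - 33) = -3312/(((-878 + 606) - 3155) - 33) = -3312/((-272 - 3155) - 33) = -3312/(-3427 - 33) = -3312/(-3460) = -3312*(-1/3460) = 828/865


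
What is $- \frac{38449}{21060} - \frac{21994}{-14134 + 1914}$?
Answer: $- \frac{25589}{989820} \approx -0.025852$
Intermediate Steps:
$- \frac{38449}{21060} - \frac{21994}{-14134 + 1914} = \left(-38449\right) \frac{1}{21060} - \frac{21994}{-12220} = - \frac{38449}{21060} - - \frac{10997}{6110} = - \frac{38449}{21060} + \frac{10997}{6110} = - \frac{25589}{989820}$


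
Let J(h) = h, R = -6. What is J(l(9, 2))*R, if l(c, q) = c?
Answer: -54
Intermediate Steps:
J(l(9, 2))*R = 9*(-6) = -54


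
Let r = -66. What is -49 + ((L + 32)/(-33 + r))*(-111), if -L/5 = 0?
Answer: -433/33 ≈ -13.121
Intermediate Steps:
L = 0 (L = -5*0 = 0)
-49 + ((L + 32)/(-33 + r))*(-111) = -49 + ((0 + 32)/(-33 - 66))*(-111) = -49 + (32/(-99))*(-111) = -49 + (32*(-1/99))*(-111) = -49 - 32/99*(-111) = -49 + 1184/33 = -433/33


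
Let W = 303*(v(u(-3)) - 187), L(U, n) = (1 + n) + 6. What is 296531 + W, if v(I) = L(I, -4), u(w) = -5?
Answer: 240779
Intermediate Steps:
L(U, n) = 7 + n
v(I) = 3 (v(I) = 7 - 4 = 3)
W = -55752 (W = 303*(3 - 187) = 303*(-184) = -55752)
296531 + W = 296531 - 55752 = 240779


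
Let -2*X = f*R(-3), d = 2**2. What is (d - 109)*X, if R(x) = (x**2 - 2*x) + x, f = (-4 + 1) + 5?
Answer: 1260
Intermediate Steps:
d = 4
f = 2 (f = -3 + 5 = 2)
R(x) = x**2 - x
X = -12 (X = -(-3)*(-1 - 3) = -(-3)*(-4) = -12 ≈ -12.000)
(d - 109)*X = (4 - 109)*(-12) = -105*(-12) = 1260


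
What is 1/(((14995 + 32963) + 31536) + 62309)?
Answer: 1/141803 ≈ 7.0520e-6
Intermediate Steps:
1/(((14995 + 32963) + 31536) + 62309) = 1/((47958 + 31536) + 62309) = 1/(79494 + 62309) = 1/141803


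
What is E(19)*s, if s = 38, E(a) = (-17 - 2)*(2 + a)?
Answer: -15162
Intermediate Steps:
E(a) = -38 - 19*a (E(a) = -19*(2 + a) = -38 - 19*a)
E(19)*s = (-38 - 19*19)*38 = (-38 - 361)*38 = -399*38 = -15162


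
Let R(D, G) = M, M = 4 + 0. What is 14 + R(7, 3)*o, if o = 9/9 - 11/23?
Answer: 370/23 ≈ 16.087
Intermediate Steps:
o = 12/23 (o = 9*(1/9) - 11*1/23 = 1 - 11/23 = 12/23 ≈ 0.52174)
M = 4
R(D, G) = 4
14 + R(7, 3)*o = 14 + 4*(12/23) = 14 + 48/23 = 370/23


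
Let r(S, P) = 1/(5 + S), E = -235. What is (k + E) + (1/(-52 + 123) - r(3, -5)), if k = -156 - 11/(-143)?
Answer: -2887395/7384 ≈ -391.03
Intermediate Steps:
k = -2027/13 (k = -156 - 11*(-1/143) = -156 + 1/13 = -2027/13 ≈ -155.92)
(k + E) + (1/(-52 + 123) - r(3, -5)) = (-2027/13 - 235) + (1/(-52 + 123) - 1/(5 + 3)) = -5082/13 + (1/71 - 1/8) = -5082/13 - 63/568 = -2887395/7384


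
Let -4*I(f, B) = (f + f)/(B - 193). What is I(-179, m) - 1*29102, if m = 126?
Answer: -3899847/134 ≈ -29103.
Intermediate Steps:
I(f, B) = -f/(2*(-193 + B)) (I(f, B) = -(f + f)/(4*(B - 193)) = -2*f/(4*(-193 + B)) = -f/(2*(-193 + B)))
I(-179, m) - 1*29102 = -1*(-179)/(-386 + 2*126) - 1*29102 = -1*(-179)/(-386 + 252) - 29102 = -1*(-179)/(-134) - 29102 = -1*(-179)*(-1/134) - 29102 = -179/134 - 29102 = -3899847/134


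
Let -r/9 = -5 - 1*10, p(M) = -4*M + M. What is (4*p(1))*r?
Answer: -1620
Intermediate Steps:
p(M) = -3*M
r = 135 (r = -9*(-5 - 1*10) = -9*(-5 - 10) = -9*(-15) = 135)
(4*p(1))*r = (4*(-3*1))*135 = (4*(-3))*135 = -12*135 = -1620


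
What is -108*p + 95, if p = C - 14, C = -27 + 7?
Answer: 3767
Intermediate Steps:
C = -20
p = -34 (p = -20 - 14 = -34)
-108*p + 95 = -108*(-34) + 95 = 3672 + 95 = 3767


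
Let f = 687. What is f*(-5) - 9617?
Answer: -13052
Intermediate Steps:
f*(-5) - 9617 = 687*(-5) - 9617 = -3435 - 9617 = -13052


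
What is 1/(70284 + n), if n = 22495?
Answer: 1/92779 ≈ 1.0778e-5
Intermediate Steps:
1/(70284 + n) = 1/(70284 + 22495) = 1/92779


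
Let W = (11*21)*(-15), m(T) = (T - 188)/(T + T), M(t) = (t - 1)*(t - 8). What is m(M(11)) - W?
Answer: 103871/30 ≈ 3462.4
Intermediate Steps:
M(t) = (-1 + t)*(-8 + t)
m(T) = (-188 + T)/(2*T) (m(T) = (-188 + T)/((2*T)) = (-188 + T)*(1/(2*T)) = (-188 + T)/(2*T))
W = -3465 (W = 231*(-15) = -3465)
m(M(11)) - W = (-188 + (8 + 11**2 - 9*11))/(2*(8 + 11**2 - 9*11)) - 1*(-3465) = (-188 + (8 + 121 - 99))/(2*(8 + 121 - 99)) + 3465 = (1/2)*(-188 + 30)/30 + 3465 = (1/2)*(1/30)*(-158) + 3465 = -79/30 + 3465 = 103871/30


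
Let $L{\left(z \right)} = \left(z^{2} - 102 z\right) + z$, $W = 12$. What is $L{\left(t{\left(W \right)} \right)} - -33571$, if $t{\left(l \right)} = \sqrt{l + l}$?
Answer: $33595 - 202 \sqrt{6} \approx 33100.0$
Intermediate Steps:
$t{\left(l \right)} = \sqrt{2} \sqrt{l}$ ($t{\left(l \right)} = \sqrt{2 l} = \sqrt{2} \sqrt{l}$)
$L{\left(z \right)} = z^{2} - 101 z$
$L{\left(t{\left(W \right)} \right)} - -33571 = \sqrt{2} \sqrt{12} \left(-101 + \sqrt{2} \sqrt{12}\right) - -33571 = \sqrt{2} \cdot 2 \sqrt{3} \left(-101 + \sqrt{2} \cdot 2 \sqrt{3}\right) + 33571 = 2 \sqrt{6} \left(-101 + 2 \sqrt{6}\right) + 33571 = 33571 + 2 \sqrt{6} \left(-101 + 2 \sqrt{6}\right)$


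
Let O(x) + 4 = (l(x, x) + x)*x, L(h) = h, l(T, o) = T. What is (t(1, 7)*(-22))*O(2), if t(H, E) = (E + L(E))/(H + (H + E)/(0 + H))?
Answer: -1232/9 ≈ -136.89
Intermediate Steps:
t(H, E) = 2*E/(H + (E + H)/H) (t(H, E) = (E + E)/(H + (H + E)/(0 + H)) = (2*E)/(H + (E + H)/H) = 2*E/(H + (E + H)/H))
O(x) = -4 + 2*x² (O(x) = -4 + (x + x)*x = -4 + (2*x)*x = -4 + 2*x²)
(t(1, 7)*(-22))*O(2) = ((2*7*1/(7 + 1 + 1²))*(-22))*(-4 + 2*2²) = ((2*7*1/(7 + 1 + 1))*(-22))*(-4 + 2*4) = ((2*7*1/9)*(-22))*(-4 + 8) = ((2*7*1*(⅑))*(-22))*4 = ((14/9)*(-22))*4 = -308/9*4 = -1232/9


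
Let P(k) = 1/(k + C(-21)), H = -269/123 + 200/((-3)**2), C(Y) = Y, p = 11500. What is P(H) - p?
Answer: -4094369/356 ≈ -11501.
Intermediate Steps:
H = 7393/369 (H = -269*1/123 + 200/9 = -269/123 + 200*(1/9) = -269/123 + 200/9 = 7393/369 ≈ 20.035)
P(k) = 1/(-21 + k) (P(k) = 1/(k - 21) = 1/(-21 + k))
P(H) - p = 1/(-21 + 7393/369) - 1*11500 = 1/(-356/369) - 11500 = -369/356 - 11500 = -4094369/356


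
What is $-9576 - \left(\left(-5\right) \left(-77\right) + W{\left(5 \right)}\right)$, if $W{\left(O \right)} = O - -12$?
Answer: $-9978$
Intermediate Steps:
$W{\left(O \right)} = 12 + O$ ($W{\left(O \right)} = O + 12 = 12 + O$)
$-9576 - \left(\left(-5\right) \left(-77\right) + W{\left(5 \right)}\right) = -9576 - \left(\left(-5\right) \left(-77\right) + \left(12 + 5\right)\right) = -9576 - \left(385 + 17\right) = -9576 - 402 = -9978$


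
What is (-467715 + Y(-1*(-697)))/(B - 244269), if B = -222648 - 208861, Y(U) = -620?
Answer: 468335/675778 ≈ 0.69303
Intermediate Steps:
B = -431509
(-467715 + Y(-1*(-697)))/(B - 244269) = (-467715 - 620)/(-431509 - 244269) = -468335/(-675778) = -468335*(-1/675778) = 468335/675778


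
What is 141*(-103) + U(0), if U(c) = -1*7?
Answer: -14530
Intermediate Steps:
U(c) = -7
141*(-103) + U(0) = 141*(-103) - 7 = -14523 - 7 = -14530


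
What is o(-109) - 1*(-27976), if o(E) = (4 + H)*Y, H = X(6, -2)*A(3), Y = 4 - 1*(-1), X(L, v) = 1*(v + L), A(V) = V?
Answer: 28056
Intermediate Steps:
X(L, v) = L + v (X(L, v) = 1*(L + v) = L + v)
Y = 5 (Y = 4 + 1 = 5)
H = 12 (H = (6 - 2)*3 = 4*3 = 12)
o(E) = 80 (o(E) = (4 + 12)*5 = 16*5 = 80)
o(-109) - 1*(-27976) = 80 - 1*(-27976) = 80 + 27976 = 28056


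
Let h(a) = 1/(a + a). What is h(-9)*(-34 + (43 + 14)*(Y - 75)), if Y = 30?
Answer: 2599/18 ≈ 144.39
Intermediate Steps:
h(a) = 1/(2*a)
h(-9)*(-34 + (43 + 14)*(Y - 75)) = ((½)/(-9))*(-34 + (43 + 14)*(30 - 75)) = ((½)*(-⅑))*(-34 + 57*(-45)) = -(-34 - 2565)/18 = -1/18*(-2599) = 2599/18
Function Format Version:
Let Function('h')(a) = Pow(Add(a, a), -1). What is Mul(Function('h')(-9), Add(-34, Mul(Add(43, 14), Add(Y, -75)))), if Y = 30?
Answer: Rational(2599, 18) ≈ 144.39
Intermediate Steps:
Function('h')(a) = Mul(Rational(1, 2), Pow(a, -1)) (Function('h')(a) = Pow(Mul(2, a), -1) = Mul(Rational(1, 2), Pow(a, -1)))
Mul(Function('h')(-9), Add(-34, Mul(Add(43, 14), Add(Y, -75)))) = Mul(Mul(Rational(1, 2), Pow(-9, -1)), Add(-34, Mul(Add(43, 14), Add(30, -75)))) = Mul(Mul(Rational(1, 2), Rational(-1, 9)), Add(-34, Mul(57, -45))) = Mul(Rational(-1, 18), Add(-34, -2565)) = Mul(Rational(-1, 18), -2599) = Rational(2599, 18)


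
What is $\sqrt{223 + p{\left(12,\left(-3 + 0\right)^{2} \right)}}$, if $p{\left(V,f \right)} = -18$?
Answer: $\sqrt{205} \approx 14.318$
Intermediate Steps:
$\sqrt{223 + p{\left(12,\left(-3 + 0\right)^{2} \right)}} = \sqrt{223 - 18} = \sqrt{205}$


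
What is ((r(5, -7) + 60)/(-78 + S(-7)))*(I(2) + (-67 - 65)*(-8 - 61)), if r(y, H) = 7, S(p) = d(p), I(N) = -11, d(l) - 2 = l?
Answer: -609499/83 ≈ -7343.4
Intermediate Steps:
d(l) = 2 + l
S(p) = 2 + p
((r(5, -7) + 60)/(-78 + S(-7)))*(I(2) + (-67 - 65)*(-8 - 61)) = ((7 + 60)/(-78 + (2 - 7)))*(-11 + (-67 - 65)*(-8 - 61)) = (67/(-78 - 5))*(-11 - 132*(-69)) = (67/(-83))*(-11 + 9108) = (67*(-1/83))*9097 = -67/83*9097 = -609499/83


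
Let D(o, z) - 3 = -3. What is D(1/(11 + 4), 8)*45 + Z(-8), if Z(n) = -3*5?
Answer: -15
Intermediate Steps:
D(o, z) = 0 (D(o, z) = 3 - 3 = 0)
Z(n) = -15
D(1/(11 + 4), 8)*45 + Z(-8) = 0*45 - 15 = 0 - 15 = -15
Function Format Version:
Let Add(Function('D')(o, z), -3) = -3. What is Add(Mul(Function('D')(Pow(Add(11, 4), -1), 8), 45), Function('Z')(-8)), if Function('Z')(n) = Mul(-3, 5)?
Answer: -15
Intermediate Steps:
Function('D')(o, z) = 0 (Function('D')(o, z) = Add(3, -3) = 0)
Function('Z')(n) = -15
Add(Mul(Function('D')(Pow(Add(11, 4), -1), 8), 45), Function('Z')(-8)) = Add(Mul(0, 45), -15) = Add(0, -15) = -15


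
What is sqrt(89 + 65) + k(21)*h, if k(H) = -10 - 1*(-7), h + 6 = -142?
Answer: 444 + sqrt(154) ≈ 456.41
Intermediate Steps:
h = -148 (h = -6 - 142 = -148)
k(H) = -3 (k(H) = -10 + 7 = -3)
sqrt(89 + 65) + k(21)*h = sqrt(89 + 65) - 3*(-148) = sqrt(154) + 444 = 444 + sqrt(154)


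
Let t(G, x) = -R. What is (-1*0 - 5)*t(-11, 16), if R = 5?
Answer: 25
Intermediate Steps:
t(G, x) = -5 (t(G, x) = -1*5 = -5)
(-1*0 - 5)*t(-11, 16) = (-1*0 - 5)*(-5) = (0 - 5)*(-5) = -5*(-5) = 25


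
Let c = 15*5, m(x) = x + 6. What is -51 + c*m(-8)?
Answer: -201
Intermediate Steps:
m(x) = 6 + x
c = 75
-51 + c*m(-8) = -51 + 75*(6 - 8) = -51 + 75*(-2) = -51 - 150 = -201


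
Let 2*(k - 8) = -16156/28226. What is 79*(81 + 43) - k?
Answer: 138142083/14113 ≈ 9788.3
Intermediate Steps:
k = 108865/14113 (k = 8 + (-16156/28226)/2 = 8 + (-16156*1/28226)/2 = 8 + (½)*(-8078/14113) = 8 - 4039/14113 = 108865/14113 ≈ 7.7138)
79*(81 + 43) - k = 79*(81 + 43) - 1*108865/14113 = 79*124 - 108865/14113 = 9796 - 108865/14113 = 138142083/14113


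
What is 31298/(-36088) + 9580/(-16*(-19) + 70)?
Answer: 83504397/3374228 ≈ 24.748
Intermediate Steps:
31298/(-36088) + 9580/(-16*(-19) + 70) = 31298*(-1/36088) + 9580/(304 + 70) = -15649/18044 + 9580/374 = -15649/18044 + 9580*(1/374) = -15649/18044 + 4790/187 = 83504397/3374228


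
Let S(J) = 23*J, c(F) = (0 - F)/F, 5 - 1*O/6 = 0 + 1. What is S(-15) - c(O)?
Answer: -344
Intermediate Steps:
O = 24 (O = 30 - 6*(0 + 1) = 30 - 6*1 = 30 - 6 = 24)
c(F) = -1 (c(F) = (-F)/F = -1)
S(-15) - c(O) = 23*(-15) - 1*(-1) = -345 + 1 = -344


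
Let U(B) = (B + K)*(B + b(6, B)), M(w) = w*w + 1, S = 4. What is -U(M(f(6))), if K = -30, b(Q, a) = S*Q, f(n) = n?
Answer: -427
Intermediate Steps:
b(Q, a) = 4*Q
M(w) = 1 + w**2 (M(w) = w**2 + 1 = 1 + w**2)
U(B) = (-30 + B)*(24 + B) (U(B) = (B - 30)*(B + 4*6) = (-30 + B)*(B + 24) = (-30 + B)*(24 + B))
-U(M(f(6))) = -(-720 + (1 + 6**2)**2 - 6*(1 + 6**2)) = -(-720 + (1 + 36)**2 - 6*(1 + 36)) = -(-720 + 37**2 - 6*37) = -(-720 + 1369 - 222) = -1*427 = -427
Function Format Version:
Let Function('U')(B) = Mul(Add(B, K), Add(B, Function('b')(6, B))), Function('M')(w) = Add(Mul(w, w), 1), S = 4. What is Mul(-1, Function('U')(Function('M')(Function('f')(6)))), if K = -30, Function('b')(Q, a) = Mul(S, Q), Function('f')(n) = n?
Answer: -427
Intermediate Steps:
Function('b')(Q, a) = Mul(4, Q)
Function('M')(w) = Add(1, Pow(w, 2)) (Function('M')(w) = Add(Pow(w, 2), 1) = Add(1, Pow(w, 2)))
Function('U')(B) = Mul(Add(-30, B), Add(24, B)) (Function('U')(B) = Mul(Add(B, -30), Add(B, Mul(4, 6))) = Mul(Add(-30, B), Add(B, 24)) = Mul(Add(-30, B), Add(24, B)))
Mul(-1, Function('U')(Function('M')(Function('f')(6)))) = Mul(-1, Add(-720, Pow(Add(1, Pow(6, 2)), 2), Mul(-6, Add(1, Pow(6, 2))))) = Mul(-1, Add(-720, Pow(Add(1, 36), 2), Mul(-6, Add(1, 36)))) = Mul(-1, Add(-720, Pow(37, 2), Mul(-6, 37))) = Mul(-1, Add(-720, 1369, -222)) = Mul(-1, 427) = -427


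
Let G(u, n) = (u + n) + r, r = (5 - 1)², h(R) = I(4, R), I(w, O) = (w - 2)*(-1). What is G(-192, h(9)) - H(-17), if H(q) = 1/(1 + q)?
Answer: -2847/16 ≈ -177.94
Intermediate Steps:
I(w, O) = 2 - w (I(w, O) = (-2 + w)*(-1) = 2 - w)
h(R) = -2 (h(R) = 2 - 1*4 = 2 - 4 = -2)
r = 16 (r = 4² = 16)
G(u, n) = 16 + n + u (G(u, n) = (u + n) + 16 = (n + u) + 16 = 16 + n + u)
G(-192, h(9)) - H(-17) = (16 - 2 - 192) - 1/(1 - 17) = -178 - 1/(-16) = -178 - 1*(-1/16) = -178 + 1/16 = -2847/16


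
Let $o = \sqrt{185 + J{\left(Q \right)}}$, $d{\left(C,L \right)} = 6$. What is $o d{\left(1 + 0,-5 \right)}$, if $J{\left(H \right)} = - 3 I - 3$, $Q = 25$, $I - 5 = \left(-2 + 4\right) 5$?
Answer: $6 \sqrt{137} \approx 70.228$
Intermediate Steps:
$I = 15$ ($I = 5 + \left(-2 + 4\right) 5 = 5 + 2 \cdot 5 = 5 + 10 = 15$)
$J{\left(H \right)} = -48$ ($J{\left(H \right)} = \left(-3\right) 15 - 3 = -45 - 3 = -48$)
$o = \sqrt{137}$ ($o = \sqrt{185 - 48} = \sqrt{137} \approx 11.705$)
$o d{\left(1 + 0,-5 \right)} = \sqrt{137} \cdot 6 = 6 \sqrt{137}$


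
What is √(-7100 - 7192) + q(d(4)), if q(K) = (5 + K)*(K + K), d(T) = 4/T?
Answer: 12 + 6*I*√397 ≈ 12.0 + 119.55*I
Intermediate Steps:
q(K) = 2*K*(5 + K) (q(K) = (5 + K)*(2*K) = 2*K*(5 + K))
√(-7100 - 7192) + q(d(4)) = √(-7100 - 7192) + 2*(4/4)*(5 + 4/4) = √(-14292) + 2*(4*(¼))*(5 + 4*(¼)) = 6*I*√397 + 2*1*(5 + 1) = 6*I*√397 + 2*1*6 = 6*I*√397 + 12 = 12 + 6*I*√397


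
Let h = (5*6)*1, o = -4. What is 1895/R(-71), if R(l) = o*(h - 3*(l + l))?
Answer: -1895/1824 ≈ -1.0389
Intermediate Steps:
h = 30 (h = 30*1 = 30)
R(l) = -120 + 24*l (R(l) = -4*(30 - 3*(l + l)) = -4*(30 - 6*l) = -120 + 24*l)
1895/R(-71) = 1895/(-120 + 24*(-71)) = 1895/(-120 - 1704) = 1895/(-1824) = 1895*(-1/1824) = -1895/1824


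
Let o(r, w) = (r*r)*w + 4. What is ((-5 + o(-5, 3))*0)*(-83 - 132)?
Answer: 0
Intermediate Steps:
o(r, w) = 4 + w*r² (o(r, w) = r²*w + 4 = w*r² + 4 = 4 + w*r²)
((-5 + o(-5, 3))*0)*(-83 - 132) = ((-5 + (4 + 3*(-5)²))*0)*(-83 - 132) = ((-5 + (4 + 3*25))*0)*(-215) = ((-5 + (4 + 75))*0)*(-215) = ((-5 + 79)*0)*(-215) = (74*0)*(-215) = 0*(-215) = 0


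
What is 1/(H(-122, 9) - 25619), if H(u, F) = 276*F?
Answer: -1/23135 ≈ -4.3225e-5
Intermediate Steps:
1/(H(-122, 9) - 25619) = 1/(276*9 - 25619) = 1/(2484 - 25619) = 1/(-23135) = -1/23135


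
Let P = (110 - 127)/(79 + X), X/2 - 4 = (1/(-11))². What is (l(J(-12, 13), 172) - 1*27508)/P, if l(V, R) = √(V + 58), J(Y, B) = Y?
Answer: 289631732/2057 - 10529*√46/2057 ≈ 1.4077e+5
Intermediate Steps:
X = 970/121 (X = 8 + 2*(1/(-11))² = 8 + 2*(1*(-1/11))² = 8 + 2*(-1/11)² = 8 + 2*(1/121) = 8 + 2/121 = 970/121 ≈ 8.0165)
l(V, R) = √(58 + V)
P = -2057/10529 (P = (110 - 127)/(79 + 970/121) = -17/(10529/121) = (121/10529)*(-17) = -2057/10529 ≈ -0.19537)
(l(J(-12, 13), 172) - 1*27508)/P = (√(58 - 12) - 1*27508)/(-2057/10529) = (√46 - 27508)*(-10529/2057) = (-27508 + √46)*(-10529/2057) = 289631732/2057 - 10529*√46/2057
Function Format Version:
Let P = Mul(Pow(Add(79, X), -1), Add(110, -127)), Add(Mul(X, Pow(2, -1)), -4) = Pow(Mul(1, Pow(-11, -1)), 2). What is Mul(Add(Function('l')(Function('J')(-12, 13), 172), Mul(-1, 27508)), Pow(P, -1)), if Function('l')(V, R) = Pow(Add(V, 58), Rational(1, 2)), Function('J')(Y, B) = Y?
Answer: Add(Rational(289631732, 2057), Mul(Rational(-10529, 2057), Pow(46, Rational(1, 2)))) ≈ 1.4077e+5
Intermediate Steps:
X = Rational(970, 121) (X = Add(8, Mul(2, Pow(Mul(1, Pow(-11, -1)), 2))) = Add(8, Mul(2, Pow(Mul(1, Rational(-1, 11)), 2))) = Add(8, Mul(2, Pow(Rational(-1, 11), 2))) = Add(8, Mul(2, Rational(1, 121))) = Add(8, Rational(2, 121)) = Rational(970, 121) ≈ 8.0165)
Function('l')(V, R) = Pow(Add(58, V), Rational(1, 2))
P = Rational(-2057, 10529) (P = Mul(Pow(Add(79, Rational(970, 121)), -1), Add(110, -127)) = Mul(Pow(Rational(10529, 121), -1), -17) = Mul(Rational(121, 10529), -17) = Rational(-2057, 10529) ≈ -0.19537)
Mul(Add(Function('l')(Function('J')(-12, 13), 172), Mul(-1, 27508)), Pow(P, -1)) = Mul(Add(Pow(Add(58, -12), Rational(1, 2)), Mul(-1, 27508)), Pow(Rational(-2057, 10529), -1)) = Mul(Add(Pow(46, Rational(1, 2)), -27508), Rational(-10529, 2057)) = Mul(Add(-27508, Pow(46, Rational(1, 2))), Rational(-10529, 2057)) = Add(Rational(289631732, 2057), Mul(Rational(-10529, 2057), Pow(46, Rational(1, 2))))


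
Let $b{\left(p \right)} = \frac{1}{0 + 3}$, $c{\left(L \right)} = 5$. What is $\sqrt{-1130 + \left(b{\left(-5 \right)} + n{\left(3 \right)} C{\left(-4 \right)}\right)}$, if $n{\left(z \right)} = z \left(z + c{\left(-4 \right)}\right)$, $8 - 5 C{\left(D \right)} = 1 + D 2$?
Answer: $\frac{i \sqrt{9519}}{3} \approx 32.522 i$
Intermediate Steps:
$C{\left(D \right)} = \frac{7}{5} - \frac{2 D}{5}$ ($C{\left(D \right)} = \frac{8}{5} - \frac{1 + D 2}{5} = \frac{8}{5} - \frac{1 + 2 D}{5} = \frac{8}{5} - \left(\frac{1}{5} + \frac{2 D}{5}\right) = \frac{7}{5} - \frac{2 D}{5}$)
$b{\left(p \right)} = \frac{1}{3}$
$n{\left(z \right)} = z \left(5 + z\right)$ ($n{\left(z \right)} = z \left(z + 5\right) = z \left(5 + z\right)$)
$\sqrt{-1130 + \left(b{\left(-5 \right)} + n{\left(3 \right)} C{\left(-4 \right)}\right)} = \sqrt{-1130 + \left(\frac{1}{3} + 3 \left(5 + 3\right) \left(\frac{7}{5} - - \frac{8}{5}\right)\right)} = \sqrt{-1130 + \left(\frac{1}{3} + 3 \cdot 8 \left(\frac{7}{5} + \frac{8}{5}\right)\right)} = \sqrt{-1130 + \left(\frac{1}{3} + 24 \cdot 3\right)} = \sqrt{-1130 + \left(\frac{1}{3} + 72\right)} = \sqrt{-1130 + \frac{217}{3}} = \sqrt{- \frac{3173}{3}} = \frac{i \sqrt{9519}}{3}$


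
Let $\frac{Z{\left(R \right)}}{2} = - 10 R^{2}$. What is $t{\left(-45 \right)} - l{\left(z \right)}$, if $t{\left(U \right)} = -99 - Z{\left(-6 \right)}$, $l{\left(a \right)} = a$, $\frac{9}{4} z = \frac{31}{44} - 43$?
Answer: $\frac{63340}{99} \approx 639.8$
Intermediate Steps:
$Z{\left(R \right)} = - 20 R^{2}$ ($Z{\left(R \right)} = 2 \left(- 10 R^{2}\right) = - 20 R^{2}$)
$z = - \frac{1861}{99}$ ($z = \frac{4 \left(\frac{31}{44} - 43\right)}{9} = \frac{4}{9} \left(- \frac{1861}{44}\right) = - \frac{1861}{99} \approx -18.798$)
$t{\left(U \right)} = 621$ ($t{\left(U \right)} = -99 - - 20 \left(-6\right)^{2} = -99 - \left(-20\right) 36 = -99 - -720 = -99 + 720 = 621$)
$t{\left(-45 \right)} - l{\left(z \right)} = 621 - - \frac{1861}{99} = 621 + \frac{1861}{99} = \frac{63340}{99}$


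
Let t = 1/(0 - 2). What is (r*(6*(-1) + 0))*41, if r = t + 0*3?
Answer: 123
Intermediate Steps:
t = -½ (t = 1/(-2) = -½ ≈ -0.50000)
r = -½ (r = -½ + 0*3 = -½ + 0 = -½ ≈ -0.50000)
(r*(6*(-1) + 0))*41 = -(6*(-1) + 0)/2*41 = -(-6 + 0)/2*41 = -½*(-6)*41 = 3*41 = 123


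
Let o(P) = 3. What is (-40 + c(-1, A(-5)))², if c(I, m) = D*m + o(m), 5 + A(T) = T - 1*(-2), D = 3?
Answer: 3721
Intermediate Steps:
A(T) = -3 + T (A(T) = -5 + (T - 1*(-2)) = -5 + (T + 2) = -5 + (2 + T) = -3 + T)
c(I, m) = 3 + 3*m (c(I, m) = 3*m + 3 = 3 + 3*m)
(-40 + c(-1, A(-5)))² = (-40 + (3 + 3*(-3 - 5)))² = (-40 + (3 + 3*(-8)))² = (-40 + (3 - 24))² = (-40 - 21)² = (-61)² = 3721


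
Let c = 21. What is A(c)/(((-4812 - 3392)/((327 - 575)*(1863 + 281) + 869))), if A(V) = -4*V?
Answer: -1592529/293 ≈ -5435.3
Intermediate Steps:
A(c)/(((-4812 - 3392)/((327 - 575)*(1863 + 281) + 869))) = (-4*21)/(((-4812 - 3392)/((327 - 575)*(1863 + 281) + 869))) = -84/((-8204/(-248*2144 + 869))) = -84/((-8204/(-531712 + 869))) = -84/((-8204/(-530843))) = -84/((-8204*(-1/530843))) = -84/8204/530843 = -84*530843/8204 = -1592529/293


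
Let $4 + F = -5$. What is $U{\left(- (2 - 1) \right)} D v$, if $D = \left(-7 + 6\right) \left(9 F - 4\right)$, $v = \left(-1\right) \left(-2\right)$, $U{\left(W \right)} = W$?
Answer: $-170$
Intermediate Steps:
$F = -9$ ($F = -4 - 5 = -9$)
$v = 2$
$D = 85$ ($D = \left(-7 + 6\right) \left(9 \left(-9\right) - 4\right) = - (-81 - 4) = \left(-1\right) \left(-85\right) = 85$)
$U{\left(- (2 - 1) \right)} D v = - (2 - 1) 85 \cdot 2 = \left(-1\right) 1 \cdot 85 \cdot 2 = \left(-1\right) 85 \cdot 2 = \left(-85\right) 2 = -170$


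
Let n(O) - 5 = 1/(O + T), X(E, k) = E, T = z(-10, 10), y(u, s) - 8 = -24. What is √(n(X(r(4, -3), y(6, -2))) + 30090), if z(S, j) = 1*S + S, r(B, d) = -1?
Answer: √13271874/21 ≈ 173.48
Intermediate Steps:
y(u, s) = -16 (y(u, s) = 8 - 24 = -16)
z(S, j) = 2*S (z(S, j) = S + S = 2*S)
T = -20 (T = 2*(-10) = -20)
n(O) = 5 + 1/(-20 + O) (n(O) = 5 + 1/(O - 20) = 5 + 1/(-20 + O))
√(n(X(r(4, -3), y(6, -2))) + 30090) = √((-99 + 5*(-1))/(-20 - 1) + 30090) = √((-99 - 5)/(-21) + 30090) = √(-1/21*(-104) + 30090) = √(104/21 + 30090) = √(631994/21) = √13271874/21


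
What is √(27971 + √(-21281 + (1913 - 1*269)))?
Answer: √(27971 + I*√19637) ≈ 167.25 + 0.4189*I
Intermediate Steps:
√(27971 + √(-21281 + (1913 - 1*269))) = √(27971 + √(-21281 + (1913 - 269))) = √(27971 + √(-21281 + 1644)) = √(27971 + √(-19637)) = √(27971 + I*√19637)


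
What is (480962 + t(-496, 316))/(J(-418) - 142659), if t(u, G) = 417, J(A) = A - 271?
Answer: -481379/143348 ≈ -3.3581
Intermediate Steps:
J(A) = -271 + A
(480962 + t(-496, 316))/(J(-418) - 142659) = (480962 + 417)/((-271 - 418) - 142659) = 481379/(-689 - 142659) = 481379/(-143348) = 481379*(-1/143348) = -481379/143348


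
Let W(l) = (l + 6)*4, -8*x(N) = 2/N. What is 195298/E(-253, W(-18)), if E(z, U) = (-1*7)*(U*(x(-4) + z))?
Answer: -195298/84987 ≈ -2.2980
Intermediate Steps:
x(N) = -1/(4*N)
W(l) = 24 + 4*l (W(l) = (6 + l)*4 = 24 + 4*l)
E(z, U) = -7*U*(1/16 + z) (E(z, U) = (-1*7)*(U*(-¼/(-4) + z)) = -7*U*(-¼*(-¼) + z) = -7*U*(1/16 + z))
195298/E(-253, W(-18)) = 195298/((-7*(24 + 4*(-18))*(1 + 16*(-253))/16)) = 195298/((-7*(24 - 72)*(1 - 4048)/16)) = 195298/((-7/16*(-48)*(-4047))) = 195298/(-84987) = 195298*(-1/84987) = -195298/84987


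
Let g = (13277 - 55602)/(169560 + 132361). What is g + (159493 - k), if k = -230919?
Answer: 117873539127/301921 ≈ 3.9041e+5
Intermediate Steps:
g = -42325/301921 ≈ -0.14019
g + (159493 - k) = -42325/301921 + (159493 - 1*(-230919)) = -42325/301921 + (159493 + 230919) = -42325/301921 + 390412 = 117873539127/301921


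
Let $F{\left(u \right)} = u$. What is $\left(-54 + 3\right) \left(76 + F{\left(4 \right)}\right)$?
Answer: $-4080$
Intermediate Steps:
$\left(-54 + 3\right) \left(76 + F{\left(4 \right)}\right) = \left(-54 + 3\right) \left(76 + 4\right) = \left(-51\right) 80 = -4080$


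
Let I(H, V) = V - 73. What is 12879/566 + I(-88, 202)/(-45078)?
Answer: 48373879/2126179 ≈ 22.752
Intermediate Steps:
I(H, V) = -73 + V
12879/566 + I(-88, 202)/(-45078) = 12879/566 + (-73 + 202)/(-45078) = 12879*(1/566) + 129*(-1/45078) = 12879/566 - 43/15026 = 48373879/2126179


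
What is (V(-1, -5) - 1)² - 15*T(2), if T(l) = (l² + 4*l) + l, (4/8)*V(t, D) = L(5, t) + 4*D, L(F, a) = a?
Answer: 1639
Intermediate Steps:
V(t, D) = 2*t + 8*D (V(t, D) = 2*(t + 4*D) = 2*t + 8*D)
T(l) = l² + 5*l
(V(-1, -5) - 1)² - 15*T(2) = ((2*(-1) + 8*(-5)) - 1)² - 30*(5 + 2) = ((-2 - 40) - 1)² - 30*7 = (-42 - 1)² - 15*14 = (-43)² - 210 = 1849 - 210 = 1639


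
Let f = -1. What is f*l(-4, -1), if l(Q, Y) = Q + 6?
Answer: -2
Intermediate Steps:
l(Q, Y) = 6 + Q
f*l(-4, -1) = -(6 - 4) = -1*2 = -2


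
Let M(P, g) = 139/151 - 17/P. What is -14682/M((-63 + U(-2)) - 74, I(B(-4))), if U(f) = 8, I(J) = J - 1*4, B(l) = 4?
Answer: -142995339/10249 ≈ -13952.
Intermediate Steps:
I(J) = -4 + J (I(J) = J - 4 = -4 + J)
M(P, g) = 139/151 - 17/P (M(P, g) = 139*(1/151) - 17/P = 139/151 - 17/P)
-14682/M((-63 + U(-2)) - 74, I(B(-4))) = -14682/(139/151 - 17/((-63 + 8) - 74)) = -14682/(139/151 - 17/(-55 - 74)) = -14682/(139/151 - 17/(-129)) = -14682/(139/151 - 17*(-1/129)) = -14682/(139/151 + 17/129) = -14682/20498/19479 = -14682*19479/20498 = -142995339/10249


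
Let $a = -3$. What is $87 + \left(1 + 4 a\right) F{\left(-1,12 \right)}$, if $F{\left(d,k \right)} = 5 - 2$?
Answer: $54$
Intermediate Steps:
$F{\left(d,k \right)} = 3$ ($F{\left(d,k \right)} = 5 - 2 = 3$)
$87 + \left(1 + 4 a\right) F{\left(-1,12 \right)} = 87 + \left(1 + 4 \left(-3\right)\right) 3 = 87 + \left(1 - 12\right) 3 = 87 - 33 = 54$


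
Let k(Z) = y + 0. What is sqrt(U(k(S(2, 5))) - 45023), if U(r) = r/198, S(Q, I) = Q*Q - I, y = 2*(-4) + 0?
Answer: I*sqrt(49030091)/33 ≈ 212.19*I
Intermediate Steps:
y = -8 (y = -8 + 0 = -8)
S(Q, I) = Q**2 - I
k(Z) = -8 (k(Z) = -8 + 0 = -8)
U(r) = r/198 (U(r) = r*(1/198) = r/198)
sqrt(U(k(S(2, 5))) - 45023) = sqrt((1/198)*(-8) - 45023) = sqrt(-4/99 - 45023) = sqrt(-4457281/99) = I*sqrt(49030091)/33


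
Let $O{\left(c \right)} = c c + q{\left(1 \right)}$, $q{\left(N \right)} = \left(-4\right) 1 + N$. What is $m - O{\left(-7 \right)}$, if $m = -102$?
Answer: $-148$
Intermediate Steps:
$q{\left(N \right)} = -4 + N$
$O{\left(c \right)} = -3 + c^{2}$ ($O{\left(c \right)} = c c + \left(-4 + 1\right) = c^{2} - 3 = -3 + c^{2}$)
$m - O{\left(-7 \right)} = -102 - \left(-3 + \left(-7\right)^{2}\right) = -102 - \left(-3 + 49\right) = -102 - 46 = -148$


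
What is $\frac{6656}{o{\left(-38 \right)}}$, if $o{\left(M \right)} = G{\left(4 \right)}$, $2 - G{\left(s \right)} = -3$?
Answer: $\frac{6656}{5} \approx 1331.2$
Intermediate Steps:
$G{\left(s \right)} = 5$ ($G{\left(s \right)} = 2 - -3 = 2 + 3 = 5$)
$o{\left(M \right)} = 5$
$\frac{6656}{o{\left(-38 \right)}} = \frac{6656}{5}$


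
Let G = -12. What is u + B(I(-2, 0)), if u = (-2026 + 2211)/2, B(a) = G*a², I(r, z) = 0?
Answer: 185/2 ≈ 92.500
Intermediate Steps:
B(a) = -12*a²
u = 185/2 (u = 185*(½) = 185/2 ≈ 92.500)
u + B(I(-2, 0)) = 185/2 - 12*0² = 185/2 - 12*0 = 185/2 + 0 = 185/2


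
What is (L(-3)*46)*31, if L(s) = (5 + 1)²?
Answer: 51336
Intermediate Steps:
L(s) = 36 (L(s) = 6² = 36)
(L(-3)*46)*31 = (36*46)*31 = 1656*31 = 51336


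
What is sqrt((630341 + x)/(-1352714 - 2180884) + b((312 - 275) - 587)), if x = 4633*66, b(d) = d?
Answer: I*sqrt(763420113589818)/1177866 ≈ 23.458*I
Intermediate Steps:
x = 305778
sqrt((630341 + x)/(-1352714 - 2180884) + b((312 - 275) - 587)) = sqrt((630341 + 305778)/(-1352714 - 2180884) + ((312 - 275) - 587)) = sqrt(936119/(-3533598) + (37 - 587)) = sqrt(936119*(-1/3533598) - 550) = sqrt(-936119/3533598 - 550) = sqrt(-1944415019/3533598) = I*sqrt(763420113589818)/1177866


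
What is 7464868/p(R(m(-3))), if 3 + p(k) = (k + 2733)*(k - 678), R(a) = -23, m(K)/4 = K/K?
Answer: -94492/24047 ≈ -3.9295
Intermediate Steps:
m(K) = 4 (m(K) = 4*(K/K) = 4*1 = 4)
p(k) = -3 + (-678 + k)*(2733 + k) (p(k) = -3 + (k + 2733)*(k - 678) = -3 + (2733 + k)*(-678 + k) = -3 + (-678 + k)*(2733 + k))
7464868/p(R(m(-3))) = 7464868/(-1852977 + (-23)² + 2055*(-23)) = 7464868/(-1852977 + 529 - 47265) = 7464868/(-1899713) = 7464868*(-1/1899713) = -94492/24047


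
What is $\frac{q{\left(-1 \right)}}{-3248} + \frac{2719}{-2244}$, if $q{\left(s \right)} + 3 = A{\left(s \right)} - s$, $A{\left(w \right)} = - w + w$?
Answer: $- \frac{1103353}{911064} \approx -1.2111$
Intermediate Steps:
$A{\left(w \right)} = 0$
$q{\left(s \right)} = -3 - s$ ($q{\left(s \right)} = -3 + \left(0 - s\right) = -3 - s$)
$\frac{q{\left(-1 \right)}}{-3248} + \frac{2719}{-2244} = \frac{-3 - -1}{-3248} + \frac{2719}{-2244} = \left(-3 + 1\right) \left(- \frac{1}{3248}\right) + 2719 \left(- \frac{1}{2244}\right) = \left(-2\right) \left(- \frac{1}{3248}\right) - \frac{2719}{2244} = \frac{1}{1624} - \frac{2719}{2244} = - \frac{1103353}{911064}$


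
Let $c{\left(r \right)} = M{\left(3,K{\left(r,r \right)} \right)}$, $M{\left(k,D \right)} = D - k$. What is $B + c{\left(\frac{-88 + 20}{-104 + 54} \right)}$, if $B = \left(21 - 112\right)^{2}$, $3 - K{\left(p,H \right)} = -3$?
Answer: $8284$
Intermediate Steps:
$K{\left(p,H \right)} = 6$ ($K{\left(p,H \right)} = 3 - -3 = 3 + 3 = 6$)
$c{\left(r \right)} = 3$ ($c{\left(r \right)} = 6 - 3 = 3$)
$B = 8281$ ($B = \left(-91\right)^{2} = 8281$)
$B + c{\left(\frac{-88 + 20}{-104 + 54} \right)} = 8281 + 3 = 8284$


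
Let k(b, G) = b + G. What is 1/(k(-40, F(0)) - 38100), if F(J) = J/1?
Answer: -1/38140 ≈ -2.6219e-5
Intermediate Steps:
F(J) = J (F(J) = J*1 = J)
k(b, G) = G + b
1/(k(-40, F(0)) - 38100) = 1/((0 - 40) - 38100) = 1/(-40 - 38100) = 1/(-38140) = -1/38140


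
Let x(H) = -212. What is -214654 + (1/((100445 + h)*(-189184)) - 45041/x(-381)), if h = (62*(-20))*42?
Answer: -103992109444361333/484943860480 ≈ -2.1444e+5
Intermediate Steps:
h = -52080 (h = -1240*42 = -52080)
-214654 + (1/((100445 + h)*(-189184)) - 45041/x(-381)) = -214654 + (1/((100445 - 52080)*(-189184)) - 45041/(-212)) = -214654 + (-1/189184/48365 - 45041*(-1/212)) = -214654 + ((1/48365)*(-1/189184) + 45041/212) = -214654 + (-1/9149884160 + 45041/212) = -214654 + 103029983112587/484943860480 = -103992109444361333/484943860480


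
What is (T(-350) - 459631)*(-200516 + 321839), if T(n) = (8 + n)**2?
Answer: -41573388441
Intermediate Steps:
(T(-350) - 459631)*(-200516 + 321839) = ((8 - 350)**2 - 459631)*(-200516 + 321839) = ((-342)**2 - 459631)*121323 = (116964 - 459631)*121323 = -342667*121323 = -41573388441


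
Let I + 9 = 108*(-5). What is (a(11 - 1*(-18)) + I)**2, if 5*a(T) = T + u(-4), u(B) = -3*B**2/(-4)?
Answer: 7311616/25 ≈ 2.9246e+5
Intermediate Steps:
u(B) = 3*B**2/4 (u(B) = -3*B**2*(-1/4) = 3*B**2/4)
a(T) = 12/5 + T/5 (a(T) = (T + (3/4)*(-4)**2)/5 = (T + (3/4)*16)/5 = (T + 12)/5 = (12 + T)/5 = 12/5 + T/5)
I = -549 (I = -9 + 108*(-5) = -9 - 540 = -549)
(a(11 - 1*(-18)) + I)**2 = ((12/5 + (11 - 1*(-18))/5) - 549)**2 = ((12/5 + (11 + 18)/5) - 549)**2 = ((12/5 + (1/5)*29) - 549)**2 = ((12/5 + 29/5) - 549)**2 = (41/5 - 549)**2 = (-2704/5)**2 = 7311616/25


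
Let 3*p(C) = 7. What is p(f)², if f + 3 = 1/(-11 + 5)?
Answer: 49/9 ≈ 5.4444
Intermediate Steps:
f = -19/6 (f = -3 + 1/(-11 + 5) = -3 + 1/(-6) = -3 - ⅙ = -19/6 ≈ -3.1667)
p(C) = 7/3 (p(C) = (⅓)*7 = 7/3)
p(f)² = (7/3)² = 49/9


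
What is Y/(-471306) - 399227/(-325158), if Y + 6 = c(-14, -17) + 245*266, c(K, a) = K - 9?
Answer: 13914746932/12770743029 ≈ 1.0896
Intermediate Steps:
c(K, a) = -9 + K
Y = 65141 (Y = -6 + ((-9 - 14) + 245*266) = -6 + (-23 + 65170) = -6 + 65147 = 65141)
Y/(-471306) - 399227/(-325158) = 65141/(-471306) - 399227/(-325158) = 65141*(-1/471306) - 399227*(-1/325158) = -65141/471306 + 399227/325158 = 13914746932/12770743029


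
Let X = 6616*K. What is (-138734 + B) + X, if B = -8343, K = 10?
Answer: -80917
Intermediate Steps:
X = 66160 (X = 6616*10 = 66160)
(-138734 + B) + X = (-138734 - 8343) + 66160 = -147077 + 66160 = -80917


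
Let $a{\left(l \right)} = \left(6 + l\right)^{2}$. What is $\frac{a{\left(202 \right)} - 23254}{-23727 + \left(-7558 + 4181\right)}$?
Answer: $- \frac{10005}{13552} \approx -0.73827$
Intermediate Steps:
$\frac{a{\left(202 \right)} - 23254}{-23727 + \left(-7558 + 4181\right)} = \frac{\left(6 + 202\right)^{2} - 23254}{-23727 + \left(-7558 + 4181\right)} = \frac{208^{2} - 23254}{-23727 - 3377} = \frac{43264 - 23254}{-27104} = 20010 \left(- \frac{1}{27104}\right) = - \frac{10005}{13552}$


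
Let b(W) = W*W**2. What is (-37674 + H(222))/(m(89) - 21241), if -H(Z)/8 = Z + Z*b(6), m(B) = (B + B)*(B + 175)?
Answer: -423066/25751 ≈ -16.429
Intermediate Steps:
b(W) = W**3
m(B) = 2*B*(175 + B) (m(B) = (2*B)*(175 + B) = 2*B*(175 + B))
H(Z) = -1736*Z (H(Z) = -8*(Z + Z*6**3) = -8*(Z + Z*216) = -8*(Z + 216*Z) = -1736*Z)
(-37674 + H(222))/(m(89) - 21241) = (-37674 - 1736*222)/(2*89*(175 + 89) - 21241) = (-37674 - 385392)/(2*89*264 - 21241) = -423066/(46992 - 21241) = -423066/25751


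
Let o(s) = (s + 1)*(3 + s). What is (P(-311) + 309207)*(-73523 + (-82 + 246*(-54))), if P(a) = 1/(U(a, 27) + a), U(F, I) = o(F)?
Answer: -852291912459592/31723 ≈ -2.6867e+10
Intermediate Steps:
o(s) = (1 + s)*(3 + s)
U(F, I) = 3 + F**2 + 4*F
P(a) = 1/(3 + a**2 + 5*a) (P(a) = 1/((3 + a**2 + 4*a) + a) = 1/(3 + a**2 + 5*a))
(P(-311) + 309207)*(-73523 + (-82 + 246*(-54))) = (1/(3 + (-311)**2 + 5*(-311)) + 309207)*(-73523 + (-82 + 246*(-54))) = (1/(3 + 96721 - 1555) + 309207)*(-73523 + (-82 - 13284)) = (1/95169 + 309207)*(-73523 - 13366) = (1/95169 + 309207)*(-86889) = (29426920984/95169)*(-86889) = -852291912459592/31723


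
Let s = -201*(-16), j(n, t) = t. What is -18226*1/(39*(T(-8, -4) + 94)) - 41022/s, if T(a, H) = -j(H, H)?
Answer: -1380775/78792 ≈ -17.524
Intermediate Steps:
T(a, H) = -H
s = 3216
-18226*1/(39*(T(-8, -4) + 94)) - 41022/s = -18226*1/(39*(-1*(-4) + 94)) - 41022/3216 = -18226*1/(39*(4 + 94)) - 41022*1/3216 = -18226/(98*39) - 6837/536 = -18226/3822 - 6837/536 = -18226*1/3822 - 6837/536 = -701/147 - 6837/536 = -1380775/78792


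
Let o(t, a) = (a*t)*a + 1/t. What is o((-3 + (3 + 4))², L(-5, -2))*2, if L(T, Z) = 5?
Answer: 6401/8 ≈ 800.13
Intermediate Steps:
o(t, a) = 1/t + t*a² (o(t, a) = t*a² + 1/t = 1/t + t*a²)
o((-3 + (3 + 4))², L(-5, -2))*2 = (1/((-3 + (3 + 4))²) + (-3 + (3 + 4))²*5²)*2 = (1/((-3 + 7)²) + (-3 + 7)²*25)*2 = (1/(4²) + 4²*25)*2 = (1/16 + 16*25)*2 = (1/16 + 400)*2 = (6401/16)*2 = 6401/8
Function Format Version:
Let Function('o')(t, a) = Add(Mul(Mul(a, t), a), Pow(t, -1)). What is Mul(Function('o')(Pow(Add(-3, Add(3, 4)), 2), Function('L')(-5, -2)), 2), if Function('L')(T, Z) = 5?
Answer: Rational(6401, 8) ≈ 800.13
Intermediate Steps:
Function('o')(t, a) = Add(Pow(t, -1), Mul(t, Pow(a, 2))) (Function('o')(t, a) = Add(Mul(t, Pow(a, 2)), Pow(t, -1)) = Add(Pow(t, -1), Mul(t, Pow(a, 2))))
Mul(Function('o')(Pow(Add(-3, Add(3, 4)), 2), Function('L')(-5, -2)), 2) = Mul(Add(Pow(Pow(Add(-3, Add(3, 4)), 2), -1), Mul(Pow(Add(-3, Add(3, 4)), 2), Pow(5, 2))), 2) = Mul(Add(Pow(Pow(Add(-3, 7), 2), -1), Mul(Pow(Add(-3, 7), 2), 25)), 2) = Mul(Add(Pow(Pow(4, 2), -1), Mul(Pow(4, 2), 25)), 2) = Mul(Add(Pow(16, -1), Mul(16, 25)), 2) = Mul(Add(Rational(1, 16), 400), 2) = Mul(Rational(6401, 16), 2) = Rational(6401, 8)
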